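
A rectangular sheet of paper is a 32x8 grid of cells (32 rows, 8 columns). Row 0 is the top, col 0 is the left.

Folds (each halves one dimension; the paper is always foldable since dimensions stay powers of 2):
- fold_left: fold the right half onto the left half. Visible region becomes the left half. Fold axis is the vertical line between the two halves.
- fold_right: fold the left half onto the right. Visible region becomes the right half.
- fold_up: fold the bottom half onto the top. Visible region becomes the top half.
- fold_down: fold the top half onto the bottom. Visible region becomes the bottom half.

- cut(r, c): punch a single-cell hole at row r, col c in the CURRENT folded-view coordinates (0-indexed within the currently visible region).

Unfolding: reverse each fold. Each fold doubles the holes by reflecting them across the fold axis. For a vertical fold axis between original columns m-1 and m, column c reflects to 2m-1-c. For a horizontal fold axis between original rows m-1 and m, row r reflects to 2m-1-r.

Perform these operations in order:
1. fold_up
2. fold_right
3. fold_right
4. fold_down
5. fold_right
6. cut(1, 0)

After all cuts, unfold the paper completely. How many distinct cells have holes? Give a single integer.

Answer: 32

Derivation:
Op 1 fold_up: fold axis h@16; visible region now rows[0,16) x cols[0,8) = 16x8
Op 2 fold_right: fold axis v@4; visible region now rows[0,16) x cols[4,8) = 16x4
Op 3 fold_right: fold axis v@6; visible region now rows[0,16) x cols[6,8) = 16x2
Op 4 fold_down: fold axis h@8; visible region now rows[8,16) x cols[6,8) = 8x2
Op 5 fold_right: fold axis v@7; visible region now rows[8,16) x cols[7,8) = 8x1
Op 6 cut(1, 0): punch at orig (9,7); cuts so far [(9, 7)]; region rows[8,16) x cols[7,8) = 8x1
Unfold 1 (reflect across v@7): 2 holes -> [(9, 6), (9, 7)]
Unfold 2 (reflect across h@8): 4 holes -> [(6, 6), (6, 7), (9, 6), (9, 7)]
Unfold 3 (reflect across v@6): 8 holes -> [(6, 4), (6, 5), (6, 6), (6, 7), (9, 4), (9, 5), (9, 6), (9, 7)]
Unfold 4 (reflect across v@4): 16 holes -> [(6, 0), (6, 1), (6, 2), (6, 3), (6, 4), (6, 5), (6, 6), (6, 7), (9, 0), (9, 1), (9, 2), (9, 3), (9, 4), (9, 5), (9, 6), (9, 7)]
Unfold 5 (reflect across h@16): 32 holes -> [(6, 0), (6, 1), (6, 2), (6, 3), (6, 4), (6, 5), (6, 6), (6, 7), (9, 0), (9, 1), (9, 2), (9, 3), (9, 4), (9, 5), (9, 6), (9, 7), (22, 0), (22, 1), (22, 2), (22, 3), (22, 4), (22, 5), (22, 6), (22, 7), (25, 0), (25, 1), (25, 2), (25, 3), (25, 4), (25, 5), (25, 6), (25, 7)]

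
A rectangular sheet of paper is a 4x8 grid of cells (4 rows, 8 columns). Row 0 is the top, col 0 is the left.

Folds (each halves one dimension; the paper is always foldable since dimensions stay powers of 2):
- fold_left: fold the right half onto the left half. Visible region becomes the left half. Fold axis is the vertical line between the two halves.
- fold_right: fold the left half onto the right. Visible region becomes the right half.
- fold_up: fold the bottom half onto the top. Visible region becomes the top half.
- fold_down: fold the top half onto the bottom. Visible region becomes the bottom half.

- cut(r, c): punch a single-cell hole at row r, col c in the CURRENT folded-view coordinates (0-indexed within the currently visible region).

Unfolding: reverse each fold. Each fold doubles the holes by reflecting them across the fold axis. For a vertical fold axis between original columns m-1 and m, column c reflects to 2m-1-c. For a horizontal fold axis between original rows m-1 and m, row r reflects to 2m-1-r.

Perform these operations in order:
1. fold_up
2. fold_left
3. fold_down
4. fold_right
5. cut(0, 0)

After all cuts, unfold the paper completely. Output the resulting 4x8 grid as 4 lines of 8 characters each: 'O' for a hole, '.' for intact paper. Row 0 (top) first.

Op 1 fold_up: fold axis h@2; visible region now rows[0,2) x cols[0,8) = 2x8
Op 2 fold_left: fold axis v@4; visible region now rows[0,2) x cols[0,4) = 2x4
Op 3 fold_down: fold axis h@1; visible region now rows[1,2) x cols[0,4) = 1x4
Op 4 fold_right: fold axis v@2; visible region now rows[1,2) x cols[2,4) = 1x2
Op 5 cut(0, 0): punch at orig (1,2); cuts so far [(1, 2)]; region rows[1,2) x cols[2,4) = 1x2
Unfold 1 (reflect across v@2): 2 holes -> [(1, 1), (1, 2)]
Unfold 2 (reflect across h@1): 4 holes -> [(0, 1), (0, 2), (1, 1), (1, 2)]
Unfold 3 (reflect across v@4): 8 holes -> [(0, 1), (0, 2), (0, 5), (0, 6), (1, 1), (1, 2), (1, 5), (1, 6)]
Unfold 4 (reflect across h@2): 16 holes -> [(0, 1), (0, 2), (0, 5), (0, 6), (1, 1), (1, 2), (1, 5), (1, 6), (2, 1), (2, 2), (2, 5), (2, 6), (3, 1), (3, 2), (3, 5), (3, 6)]

Answer: .OO..OO.
.OO..OO.
.OO..OO.
.OO..OO.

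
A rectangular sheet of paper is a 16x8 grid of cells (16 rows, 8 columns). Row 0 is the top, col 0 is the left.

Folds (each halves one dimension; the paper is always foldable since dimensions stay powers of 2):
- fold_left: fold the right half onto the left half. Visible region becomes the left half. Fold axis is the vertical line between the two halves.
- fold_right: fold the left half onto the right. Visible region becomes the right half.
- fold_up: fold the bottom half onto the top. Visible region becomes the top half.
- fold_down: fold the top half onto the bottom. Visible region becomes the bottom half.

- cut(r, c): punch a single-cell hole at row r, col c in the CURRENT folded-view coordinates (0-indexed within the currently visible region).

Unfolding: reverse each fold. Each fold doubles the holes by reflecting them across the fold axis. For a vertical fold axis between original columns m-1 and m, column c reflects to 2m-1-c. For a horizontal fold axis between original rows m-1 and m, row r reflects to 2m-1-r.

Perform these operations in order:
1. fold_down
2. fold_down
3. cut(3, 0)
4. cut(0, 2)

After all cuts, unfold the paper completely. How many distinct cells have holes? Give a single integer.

Op 1 fold_down: fold axis h@8; visible region now rows[8,16) x cols[0,8) = 8x8
Op 2 fold_down: fold axis h@12; visible region now rows[12,16) x cols[0,8) = 4x8
Op 3 cut(3, 0): punch at orig (15,0); cuts so far [(15, 0)]; region rows[12,16) x cols[0,8) = 4x8
Op 4 cut(0, 2): punch at orig (12,2); cuts so far [(12, 2), (15, 0)]; region rows[12,16) x cols[0,8) = 4x8
Unfold 1 (reflect across h@12): 4 holes -> [(8, 0), (11, 2), (12, 2), (15, 0)]
Unfold 2 (reflect across h@8): 8 holes -> [(0, 0), (3, 2), (4, 2), (7, 0), (8, 0), (11, 2), (12, 2), (15, 0)]

Answer: 8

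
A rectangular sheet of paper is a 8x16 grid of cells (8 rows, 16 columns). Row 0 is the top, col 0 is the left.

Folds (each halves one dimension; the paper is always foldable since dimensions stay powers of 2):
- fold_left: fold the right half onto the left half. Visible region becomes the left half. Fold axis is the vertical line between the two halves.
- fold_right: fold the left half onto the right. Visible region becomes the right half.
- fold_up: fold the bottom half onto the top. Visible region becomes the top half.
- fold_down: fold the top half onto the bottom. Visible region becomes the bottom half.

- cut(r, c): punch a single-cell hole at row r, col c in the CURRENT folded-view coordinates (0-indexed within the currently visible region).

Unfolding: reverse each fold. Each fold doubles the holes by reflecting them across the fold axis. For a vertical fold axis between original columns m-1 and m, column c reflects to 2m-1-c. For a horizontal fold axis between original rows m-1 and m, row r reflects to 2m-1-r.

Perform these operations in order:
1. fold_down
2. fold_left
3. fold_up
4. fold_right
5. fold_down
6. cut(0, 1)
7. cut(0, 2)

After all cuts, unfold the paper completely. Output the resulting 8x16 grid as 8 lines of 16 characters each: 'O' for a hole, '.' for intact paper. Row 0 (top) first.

Op 1 fold_down: fold axis h@4; visible region now rows[4,8) x cols[0,16) = 4x16
Op 2 fold_left: fold axis v@8; visible region now rows[4,8) x cols[0,8) = 4x8
Op 3 fold_up: fold axis h@6; visible region now rows[4,6) x cols[0,8) = 2x8
Op 4 fold_right: fold axis v@4; visible region now rows[4,6) x cols[4,8) = 2x4
Op 5 fold_down: fold axis h@5; visible region now rows[5,6) x cols[4,8) = 1x4
Op 6 cut(0, 1): punch at orig (5,5); cuts so far [(5, 5)]; region rows[5,6) x cols[4,8) = 1x4
Op 7 cut(0, 2): punch at orig (5,6); cuts so far [(5, 5), (5, 6)]; region rows[5,6) x cols[4,8) = 1x4
Unfold 1 (reflect across h@5): 4 holes -> [(4, 5), (4, 6), (5, 5), (5, 6)]
Unfold 2 (reflect across v@4): 8 holes -> [(4, 1), (4, 2), (4, 5), (4, 6), (5, 1), (5, 2), (5, 5), (5, 6)]
Unfold 3 (reflect across h@6): 16 holes -> [(4, 1), (4, 2), (4, 5), (4, 6), (5, 1), (5, 2), (5, 5), (5, 6), (6, 1), (6, 2), (6, 5), (6, 6), (7, 1), (7, 2), (7, 5), (7, 6)]
Unfold 4 (reflect across v@8): 32 holes -> [(4, 1), (4, 2), (4, 5), (4, 6), (4, 9), (4, 10), (4, 13), (4, 14), (5, 1), (5, 2), (5, 5), (5, 6), (5, 9), (5, 10), (5, 13), (5, 14), (6, 1), (6, 2), (6, 5), (6, 6), (6, 9), (6, 10), (6, 13), (6, 14), (7, 1), (7, 2), (7, 5), (7, 6), (7, 9), (7, 10), (7, 13), (7, 14)]
Unfold 5 (reflect across h@4): 64 holes -> [(0, 1), (0, 2), (0, 5), (0, 6), (0, 9), (0, 10), (0, 13), (0, 14), (1, 1), (1, 2), (1, 5), (1, 6), (1, 9), (1, 10), (1, 13), (1, 14), (2, 1), (2, 2), (2, 5), (2, 6), (2, 9), (2, 10), (2, 13), (2, 14), (3, 1), (3, 2), (3, 5), (3, 6), (3, 9), (3, 10), (3, 13), (3, 14), (4, 1), (4, 2), (4, 5), (4, 6), (4, 9), (4, 10), (4, 13), (4, 14), (5, 1), (5, 2), (5, 5), (5, 6), (5, 9), (5, 10), (5, 13), (5, 14), (6, 1), (6, 2), (6, 5), (6, 6), (6, 9), (6, 10), (6, 13), (6, 14), (7, 1), (7, 2), (7, 5), (7, 6), (7, 9), (7, 10), (7, 13), (7, 14)]

Answer: .OO..OO..OO..OO.
.OO..OO..OO..OO.
.OO..OO..OO..OO.
.OO..OO..OO..OO.
.OO..OO..OO..OO.
.OO..OO..OO..OO.
.OO..OO..OO..OO.
.OO..OO..OO..OO.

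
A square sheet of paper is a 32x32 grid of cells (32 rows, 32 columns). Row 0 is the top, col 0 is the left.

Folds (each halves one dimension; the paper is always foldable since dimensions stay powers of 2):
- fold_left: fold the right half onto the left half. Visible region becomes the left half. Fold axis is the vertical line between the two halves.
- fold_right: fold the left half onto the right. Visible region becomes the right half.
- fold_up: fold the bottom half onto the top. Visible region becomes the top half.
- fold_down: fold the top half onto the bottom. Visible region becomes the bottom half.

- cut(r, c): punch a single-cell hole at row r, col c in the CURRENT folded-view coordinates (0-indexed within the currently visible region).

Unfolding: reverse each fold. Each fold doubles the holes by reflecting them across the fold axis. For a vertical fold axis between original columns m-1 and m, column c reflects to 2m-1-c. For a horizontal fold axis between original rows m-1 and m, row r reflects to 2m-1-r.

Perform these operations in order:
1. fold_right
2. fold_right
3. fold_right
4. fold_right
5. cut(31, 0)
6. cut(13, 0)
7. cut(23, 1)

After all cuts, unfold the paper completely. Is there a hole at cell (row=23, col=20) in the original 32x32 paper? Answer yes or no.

Answer: yes

Derivation:
Op 1 fold_right: fold axis v@16; visible region now rows[0,32) x cols[16,32) = 32x16
Op 2 fold_right: fold axis v@24; visible region now rows[0,32) x cols[24,32) = 32x8
Op 3 fold_right: fold axis v@28; visible region now rows[0,32) x cols[28,32) = 32x4
Op 4 fold_right: fold axis v@30; visible region now rows[0,32) x cols[30,32) = 32x2
Op 5 cut(31, 0): punch at orig (31,30); cuts so far [(31, 30)]; region rows[0,32) x cols[30,32) = 32x2
Op 6 cut(13, 0): punch at orig (13,30); cuts so far [(13, 30), (31, 30)]; region rows[0,32) x cols[30,32) = 32x2
Op 7 cut(23, 1): punch at orig (23,31); cuts so far [(13, 30), (23, 31), (31, 30)]; region rows[0,32) x cols[30,32) = 32x2
Unfold 1 (reflect across v@30): 6 holes -> [(13, 29), (13, 30), (23, 28), (23, 31), (31, 29), (31, 30)]
Unfold 2 (reflect across v@28): 12 holes -> [(13, 25), (13, 26), (13, 29), (13, 30), (23, 24), (23, 27), (23, 28), (23, 31), (31, 25), (31, 26), (31, 29), (31, 30)]
Unfold 3 (reflect across v@24): 24 holes -> [(13, 17), (13, 18), (13, 21), (13, 22), (13, 25), (13, 26), (13, 29), (13, 30), (23, 16), (23, 19), (23, 20), (23, 23), (23, 24), (23, 27), (23, 28), (23, 31), (31, 17), (31, 18), (31, 21), (31, 22), (31, 25), (31, 26), (31, 29), (31, 30)]
Unfold 4 (reflect across v@16): 48 holes -> [(13, 1), (13, 2), (13, 5), (13, 6), (13, 9), (13, 10), (13, 13), (13, 14), (13, 17), (13, 18), (13, 21), (13, 22), (13, 25), (13, 26), (13, 29), (13, 30), (23, 0), (23, 3), (23, 4), (23, 7), (23, 8), (23, 11), (23, 12), (23, 15), (23, 16), (23, 19), (23, 20), (23, 23), (23, 24), (23, 27), (23, 28), (23, 31), (31, 1), (31, 2), (31, 5), (31, 6), (31, 9), (31, 10), (31, 13), (31, 14), (31, 17), (31, 18), (31, 21), (31, 22), (31, 25), (31, 26), (31, 29), (31, 30)]
Holes: [(13, 1), (13, 2), (13, 5), (13, 6), (13, 9), (13, 10), (13, 13), (13, 14), (13, 17), (13, 18), (13, 21), (13, 22), (13, 25), (13, 26), (13, 29), (13, 30), (23, 0), (23, 3), (23, 4), (23, 7), (23, 8), (23, 11), (23, 12), (23, 15), (23, 16), (23, 19), (23, 20), (23, 23), (23, 24), (23, 27), (23, 28), (23, 31), (31, 1), (31, 2), (31, 5), (31, 6), (31, 9), (31, 10), (31, 13), (31, 14), (31, 17), (31, 18), (31, 21), (31, 22), (31, 25), (31, 26), (31, 29), (31, 30)]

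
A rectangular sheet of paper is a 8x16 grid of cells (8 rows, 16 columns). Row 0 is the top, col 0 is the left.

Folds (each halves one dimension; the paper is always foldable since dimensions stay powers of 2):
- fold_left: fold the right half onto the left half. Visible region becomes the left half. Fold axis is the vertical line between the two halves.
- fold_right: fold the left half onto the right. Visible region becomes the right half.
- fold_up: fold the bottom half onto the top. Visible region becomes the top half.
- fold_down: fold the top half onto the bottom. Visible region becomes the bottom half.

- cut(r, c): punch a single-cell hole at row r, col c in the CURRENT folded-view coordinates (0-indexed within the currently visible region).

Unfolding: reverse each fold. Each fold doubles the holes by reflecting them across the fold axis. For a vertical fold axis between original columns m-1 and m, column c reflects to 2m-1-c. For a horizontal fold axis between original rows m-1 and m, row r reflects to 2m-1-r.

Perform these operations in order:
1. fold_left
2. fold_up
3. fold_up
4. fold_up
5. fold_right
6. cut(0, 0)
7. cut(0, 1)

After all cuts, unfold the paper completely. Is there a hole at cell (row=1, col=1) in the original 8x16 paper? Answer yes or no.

Answer: no

Derivation:
Op 1 fold_left: fold axis v@8; visible region now rows[0,8) x cols[0,8) = 8x8
Op 2 fold_up: fold axis h@4; visible region now rows[0,4) x cols[0,8) = 4x8
Op 3 fold_up: fold axis h@2; visible region now rows[0,2) x cols[0,8) = 2x8
Op 4 fold_up: fold axis h@1; visible region now rows[0,1) x cols[0,8) = 1x8
Op 5 fold_right: fold axis v@4; visible region now rows[0,1) x cols[4,8) = 1x4
Op 6 cut(0, 0): punch at orig (0,4); cuts so far [(0, 4)]; region rows[0,1) x cols[4,8) = 1x4
Op 7 cut(0, 1): punch at orig (0,5); cuts so far [(0, 4), (0, 5)]; region rows[0,1) x cols[4,8) = 1x4
Unfold 1 (reflect across v@4): 4 holes -> [(0, 2), (0, 3), (0, 4), (0, 5)]
Unfold 2 (reflect across h@1): 8 holes -> [(0, 2), (0, 3), (0, 4), (0, 5), (1, 2), (1, 3), (1, 4), (1, 5)]
Unfold 3 (reflect across h@2): 16 holes -> [(0, 2), (0, 3), (0, 4), (0, 5), (1, 2), (1, 3), (1, 4), (1, 5), (2, 2), (2, 3), (2, 4), (2, 5), (3, 2), (3, 3), (3, 4), (3, 5)]
Unfold 4 (reflect across h@4): 32 holes -> [(0, 2), (0, 3), (0, 4), (0, 5), (1, 2), (1, 3), (1, 4), (1, 5), (2, 2), (2, 3), (2, 4), (2, 5), (3, 2), (3, 3), (3, 4), (3, 5), (4, 2), (4, 3), (4, 4), (4, 5), (5, 2), (5, 3), (5, 4), (5, 5), (6, 2), (6, 3), (6, 4), (6, 5), (7, 2), (7, 3), (7, 4), (7, 5)]
Unfold 5 (reflect across v@8): 64 holes -> [(0, 2), (0, 3), (0, 4), (0, 5), (0, 10), (0, 11), (0, 12), (0, 13), (1, 2), (1, 3), (1, 4), (1, 5), (1, 10), (1, 11), (1, 12), (1, 13), (2, 2), (2, 3), (2, 4), (2, 5), (2, 10), (2, 11), (2, 12), (2, 13), (3, 2), (3, 3), (3, 4), (3, 5), (3, 10), (3, 11), (3, 12), (3, 13), (4, 2), (4, 3), (4, 4), (4, 5), (4, 10), (4, 11), (4, 12), (4, 13), (5, 2), (5, 3), (5, 4), (5, 5), (5, 10), (5, 11), (5, 12), (5, 13), (6, 2), (6, 3), (6, 4), (6, 5), (6, 10), (6, 11), (6, 12), (6, 13), (7, 2), (7, 3), (7, 4), (7, 5), (7, 10), (7, 11), (7, 12), (7, 13)]
Holes: [(0, 2), (0, 3), (0, 4), (0, 5), (0, 10), (0, 11), (0, 12), (0, 13), (1, 2), (1, 3), (1, 4), (1, 5), (1, 10), (1, 11), (1, 12), (1, 13), (2, 2), (2, 3), (2, 4), (2, 5), (2, 10), (2, 11), (2, 12), (2, 13), (3, 2), (3, 3), (3, 4), (3, 5), (3, 10), (3, 11), (3, 12), (3, 13), (4, 2), (4, 3), (4, 4), (4, 5), (4, 10), (4, 11), (4, 12), (4, 13), (5, 2), (5, 3), (5, 4), (5, 5), (5, 10), (5, 11), (5, 12), (5, 13), (6, 2), (6, 3), (6, 4), (6, 5), (6, 10), (6, 11), (6, 12), (6, 13), (7, 2), (7, 3), (7, 4), (7, 5), (7, 10), (7, 11), (7, 12), (7, 13)]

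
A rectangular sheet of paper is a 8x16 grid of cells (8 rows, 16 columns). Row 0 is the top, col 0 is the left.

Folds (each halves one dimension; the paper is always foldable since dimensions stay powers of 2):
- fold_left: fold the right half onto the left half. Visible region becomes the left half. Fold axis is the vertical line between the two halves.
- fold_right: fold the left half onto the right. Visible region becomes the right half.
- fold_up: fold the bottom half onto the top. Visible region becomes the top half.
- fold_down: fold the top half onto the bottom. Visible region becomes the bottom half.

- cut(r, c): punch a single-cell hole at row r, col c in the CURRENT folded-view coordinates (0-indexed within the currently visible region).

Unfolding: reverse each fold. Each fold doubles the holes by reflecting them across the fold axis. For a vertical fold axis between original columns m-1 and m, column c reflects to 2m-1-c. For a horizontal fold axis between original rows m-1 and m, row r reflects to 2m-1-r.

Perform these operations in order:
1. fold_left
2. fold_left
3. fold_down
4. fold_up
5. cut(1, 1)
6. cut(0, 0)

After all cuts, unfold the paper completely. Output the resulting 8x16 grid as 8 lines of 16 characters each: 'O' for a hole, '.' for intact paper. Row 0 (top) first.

Op 1 fold_left: fold axis v@8; visible region now rows[0,8) x cols[0,8) = 8x8
Op 2 fold_left: fold axis v@4; visible region now rows[0,8) x cols[0,4) = 8x4
Op 3 fold_down: fold axis h@4; visible region now rows[4,8) x cols[0,4) = 4x4
Op 4 fold_up: fold axis h@6; visible region now rows[4,6) x cols[0,4) = 2x4
Op 5 cut(1, 1): punch at orig (5,1); cuts so far [(5, 1)]; region rows[4,6) x cols[0,4) = 2x4
Op 6 cut(0, 0): punch at orig (4,0); cuts so far [(4, 0), (5, 1)]; region rows[4,6) x cols[0,4) = 2x4
Unfold 1 (reflect across h@6): 4 holes -> [(4, 0), (5, 1), (6, 1), (7, 0)]
Unfold 2 (reflect across h@4): 8 holes -> [(0, 0), (1, 1), (2, 1), (3, 0), (4, 0), (5, 1), (6, 1), (7, 0)]
Unfold 3 (reflect across v@4): 16 holes -> [(0, 0), (0, 7), (1, 1), (1, 6), (2, 1), (2, 6), (3, 0), (3, 7), (4, 0), (4, 7), (5, 1), (5, 6), (6, 1), (6, 6), (7, 0), (7, 7)]
Unfold 4 (reflect across v@8): 32 holes -> [(0, 0), (0, 7), (0, 8), (0, 15), (1, 1), (1, 6), (1, 9), (1, 14), (2, 1), (2, 6), (2, 9), (2, 14), (3, 0), (3, 7), (3, 8), (3, 15), (4, 0), (4, 7), (4, 8), (4, 15), (5, 1), (5, 6), (5, 9), (5, 14), (6, 1), (6, 6), (6, 9), (6, 14), (7, 0), (7, 7), (7, 8), (7, 15)]

Answer: O......OO......O
.O....O..O....O.
.O....O..O....O.
O......OO......O
O......OO......O
.O....O..O....O.
.O....O..O....O.
O......OO......O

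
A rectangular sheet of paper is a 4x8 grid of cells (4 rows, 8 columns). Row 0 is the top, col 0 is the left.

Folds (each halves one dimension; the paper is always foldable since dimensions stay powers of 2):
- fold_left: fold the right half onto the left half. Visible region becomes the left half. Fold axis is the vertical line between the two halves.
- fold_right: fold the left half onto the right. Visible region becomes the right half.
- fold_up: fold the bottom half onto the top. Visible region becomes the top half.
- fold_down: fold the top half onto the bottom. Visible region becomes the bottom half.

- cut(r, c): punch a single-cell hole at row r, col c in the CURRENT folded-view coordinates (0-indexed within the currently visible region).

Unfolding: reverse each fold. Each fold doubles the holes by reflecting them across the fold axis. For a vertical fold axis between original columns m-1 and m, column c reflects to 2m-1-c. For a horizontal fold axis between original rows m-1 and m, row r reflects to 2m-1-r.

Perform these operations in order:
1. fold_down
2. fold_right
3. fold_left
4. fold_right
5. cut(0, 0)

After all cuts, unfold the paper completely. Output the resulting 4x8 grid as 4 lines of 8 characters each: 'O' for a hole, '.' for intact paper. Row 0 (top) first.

Answer: ........
OOOOOOOO
OOOOOOOO
........

Derivation:
Op 1 fold_down: fold axis h@2; visible region now rows[2,4) x cols[0,8) = 2x8
Op 2 fold_right: fold axis v@4; visible region now rows[2,4) x cols[4,8) = 2x4
Op 3 fold_left: fold axis v@6; visible region now rows[2,4) x cols[4,6) = 2x2
Op 4 fold_right: fold axis v@5; visible region now rows[2,4) x cols[5,6) = 2x1
Op 5 cut(0, 0): punch at orig (2,5); cuts so far [(2, 5)]; region rows[2,4) x cols[5,6) = 2x1
Unfold 1 (reflect across v@5): 2 holes -> [(2, 4), (2, 5)]
Unfold 2 (reflect across v@6): 4 holes -> [(2, 4), (2, 5), (2, 6), (2, 7)]
Unfold 3 (reflect across v@4): 8 holes -> [(2, 0), (2, 1), (2, 2), (2, 3), (2, 4), (2, 5), (2, 6), (2, 7)]
Unfold 4 (reflect across h@2): 16 holes -> [(1, 0), (1, 1), (1, 2), (1, 3), (1, 4), (1, 5), (1, 6), (1, 7), (2, 0), (2, 1), (2, 2), (2, 3), (2, 4), (2, 5), (2, 6), (2, 7)]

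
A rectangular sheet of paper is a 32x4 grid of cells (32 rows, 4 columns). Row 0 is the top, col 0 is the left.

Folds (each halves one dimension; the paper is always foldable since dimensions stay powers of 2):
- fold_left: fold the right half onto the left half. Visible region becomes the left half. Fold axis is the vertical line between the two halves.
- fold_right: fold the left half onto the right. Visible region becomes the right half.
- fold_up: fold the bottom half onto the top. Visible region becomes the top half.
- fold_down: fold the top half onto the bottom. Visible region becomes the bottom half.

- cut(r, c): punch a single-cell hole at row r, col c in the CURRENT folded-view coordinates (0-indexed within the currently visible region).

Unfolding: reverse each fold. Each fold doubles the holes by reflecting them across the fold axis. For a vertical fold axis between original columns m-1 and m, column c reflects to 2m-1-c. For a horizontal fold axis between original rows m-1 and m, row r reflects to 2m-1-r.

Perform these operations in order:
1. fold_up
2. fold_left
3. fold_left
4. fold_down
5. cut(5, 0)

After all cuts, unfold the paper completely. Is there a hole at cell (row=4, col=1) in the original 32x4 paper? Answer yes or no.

Op 1 fold_up: fold axis h@16; visible region now rows[0,16) x cols[0,4) = 16x4
Op 2 fold_left: fold axis v@2; visible region now rows[0,16) x cols[0,2) = 16x2
Op 3 fold_left: fold axis v@1; visible region now rows[0,16) x cols[0,1) = 16x1
Op 4 fold_down: fold axis h@8; visible region now rows[8,16) x cols[0,1) = 8x1
Op 5 cut(5, 0): punch at orig (13,0); cuts so far [(13, 0)]; region rows[8,16) x cols[0,1) = 8x1
Unfold 1 (reflect across h@8): 2 holes -> [(2, 0), (13, 0)]
Unfold 2 (reflect across v@1): 4 holes -> [(2, 0), (2, 1), (13, 0), (13, 1)]
Unfold 3 (reflect across v@2): 8 holes -> [(2, 0), (2, 1), (2, 2), (2, 3), (13, 0), (13, 1), (13, 2), (13, 3)]
Unfold 4 (reflect across h@16): 16 holes -> [(2, 0), (2, 1), (2, 2), (2, 3), (13, 0), (13, 1), (13, 2), (13, 3), (18, 0), (18, 1), (18, 2), (18, 3), (29, 0), (29, 1), (29, 2), (29, 3)]
Holes: [(2, 0), (2, 1), (2, 2), (2, 3), (13, 0), (13, 1), (13, 2), (13, 3), (18, 0), (18, 1), (18, 2), (18, 3), (29, 0), (29, 1), (29, 2), (29, 3)]

Answer: no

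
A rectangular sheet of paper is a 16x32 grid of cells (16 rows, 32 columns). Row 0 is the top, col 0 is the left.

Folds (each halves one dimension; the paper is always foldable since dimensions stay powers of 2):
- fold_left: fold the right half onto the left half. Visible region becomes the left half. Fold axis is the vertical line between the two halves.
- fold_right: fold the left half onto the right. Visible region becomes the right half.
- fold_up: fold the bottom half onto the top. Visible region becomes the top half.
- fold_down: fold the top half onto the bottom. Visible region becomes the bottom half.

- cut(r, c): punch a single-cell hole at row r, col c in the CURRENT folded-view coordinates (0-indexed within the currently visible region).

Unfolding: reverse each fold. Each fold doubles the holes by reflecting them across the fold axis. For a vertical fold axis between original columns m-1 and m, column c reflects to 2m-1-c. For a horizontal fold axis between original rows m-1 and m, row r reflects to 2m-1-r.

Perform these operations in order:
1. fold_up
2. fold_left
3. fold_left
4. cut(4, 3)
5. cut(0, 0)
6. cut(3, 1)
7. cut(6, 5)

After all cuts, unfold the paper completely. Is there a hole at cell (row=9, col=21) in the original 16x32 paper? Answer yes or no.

Op 1 fold_up: fold axis h@8; visible region now rows[0,8) x cols[0,32) = 8x32
Op 2 fold_left: fold axis v@16; visible region now rows[0,8) x cols[0,16) = 8x16
Op 3 fold_left: fold axis v@8; visible region now rows[0,8) x cols[0,8) = 8x8
Op 4 cut(4, 3): punch at orig (4,3); cuts so far [(4, 3)]; region rows[0,8) x cols[0,8) = 8x8
Op 5 cut(0, 0): punch at orig (0,0); cuts so far [(0, 0), (4, 3)]; region rows[0,8) x cols[0,8) = 8x8
Op 6 cut(3, 1): punch at orig (3,1); cuts so far [(0, 0), (3, 1), (4, 3)]; region rows[0,8) x cols[0,8) = 8x8
Op 7 cut(6, 5): punch at orig (6,5); cuts so far [(0, 0), (3, 1), (4, 3), (6, 5)]; region rows[0,8) x cols[0,8) = 8x8
Unfold 1 (reflect across v@8): 8 holes -> [(0, 0), (0, 15), (3, 1), (3, 14), (4, 3), (4, 12), (6, 5), (6, 10)]
Unfold 2 (reflect across v@16): 16 holes -> [(0, 0), (0, 15), (0, 16), (0, 31), (3, 1), (3, 14), (3, 17), (3, 30), (4, 3), (4, 12), (4, 19), (4, 28), (6, 5), (6, 10), (6, 21), (6, 26)]
Unfold 3 (reflect across h@8): 32 holes -> [(0, 0), (0, 15), (0, 16), (0, 31), (3, 1), (3, 14), (3, 17), (3, 30), (4, 3), (4, 12), (4, 19), (4, 28), (6, 5), (6, 10), (6, 21), (6, 26), (9, 5), (9, 10), (9, 21), (9, 26), (11, 3), (11, 12), (11, 19), (11, 28), (12, 1), (12, 14), (12, 17), (12, 30), (15, 0), (15, 15), (15, 16), (15, 31)]
Holes: [(0, 0), (0, 15), (0, 16), (0, 31), (3, 1), (3, 14), (3, 17), (3, 30), (4, 3), (4, 12), (4, 19), (4, 28), (6, 5), (6, 10), (6, 21), (6, 26), (9, 5), (9, 10), (9, 21), (9, 26), (11, 3), (11, 12), (11, 19), (11, 28), (12, 1), (12, 14), (12, 17), (12, 30), (15, 0), (15, 15), (15, 16), (15, 31)]

Answer: yes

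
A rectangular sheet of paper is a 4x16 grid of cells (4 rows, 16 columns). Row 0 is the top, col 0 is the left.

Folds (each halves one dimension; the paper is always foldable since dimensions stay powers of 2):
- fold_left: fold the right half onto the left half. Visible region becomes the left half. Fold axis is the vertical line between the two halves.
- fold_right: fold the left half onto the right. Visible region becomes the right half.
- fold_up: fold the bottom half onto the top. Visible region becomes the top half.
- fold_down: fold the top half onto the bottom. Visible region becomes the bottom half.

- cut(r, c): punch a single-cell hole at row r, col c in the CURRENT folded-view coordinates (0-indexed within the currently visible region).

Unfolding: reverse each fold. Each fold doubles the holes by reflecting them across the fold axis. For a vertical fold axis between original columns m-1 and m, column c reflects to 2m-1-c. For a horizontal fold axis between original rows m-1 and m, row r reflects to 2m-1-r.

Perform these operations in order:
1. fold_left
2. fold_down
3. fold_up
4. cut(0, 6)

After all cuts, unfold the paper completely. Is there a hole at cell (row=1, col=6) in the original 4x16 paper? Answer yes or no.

Op 1 fold_left: fold axis v@8; visible region now rows[0,4) x cols[0,8) = 4x8
Op 2 fold_down: fold axis h@2; visible region now rows[2,4) x cols[0,8) = 2x8
Op 3 fold_up: fold axis h@3; visible region now rows[2,3) x cols[0,8) = 1x8
Op 4 cut(0, 6): punch at orig (2,6); cuts so far [(2, 6)]; region rows[2,3) x cols[0,8) = 1x8
Unfold 1 (reflect across h@3): 2 holes -> [(2, 6), (3, 6)]
Unfold 2 (reflect across h@2): 4 holes -> [(0, 6), (1, 6), (2, 6), (3, 6)]
Unfold 3 (reflect across v@8): 8 holes -> [(0, 6), (0, 9), (1, 6), (1, 9), (2, 6), (2, 9), (3, 6), (3, 9)]
Holes: [(0, 6), (0, 9), (1, 6), (1, 9), (2, 6), (2, 9), (3, 6), (3, 9)]

Answer: yes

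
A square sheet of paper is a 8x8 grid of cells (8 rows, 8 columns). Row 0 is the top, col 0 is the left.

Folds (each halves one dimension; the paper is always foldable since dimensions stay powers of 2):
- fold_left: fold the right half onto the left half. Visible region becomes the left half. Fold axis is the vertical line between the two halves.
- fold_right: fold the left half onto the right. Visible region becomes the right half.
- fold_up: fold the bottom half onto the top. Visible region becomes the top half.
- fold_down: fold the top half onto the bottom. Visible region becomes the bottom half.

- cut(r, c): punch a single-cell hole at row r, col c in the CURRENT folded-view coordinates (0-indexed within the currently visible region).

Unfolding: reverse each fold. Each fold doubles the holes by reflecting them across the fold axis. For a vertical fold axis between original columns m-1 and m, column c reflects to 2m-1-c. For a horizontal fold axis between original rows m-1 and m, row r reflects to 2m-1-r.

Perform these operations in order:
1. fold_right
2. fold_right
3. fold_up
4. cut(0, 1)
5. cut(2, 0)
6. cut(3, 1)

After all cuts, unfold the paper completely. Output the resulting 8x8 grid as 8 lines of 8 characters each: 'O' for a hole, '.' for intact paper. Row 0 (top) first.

Answer: O..OO..O
........
.OO..OO.
O..OO..O
O..OO..O
.OO..OO.
........
O..OO..O

Derivation:
Op 1 fold_right: fold axis v@4; visible region now rows[0,8) x cols[4,8) = 8x4
Op 2 fold_right: fold axis v@6; visible region now rows[0,8) x cols[6,8) = 8x2
Op 3 fold_up: fold axis h@4; visible region now rows[0,4) x cols[6,8) = 4x2
Op 4 cut(0, 1): punch at orig (0,7); cuts so far [(0, 7)]; region rows[0,4) x cols[6,8) = 4x2
Op 5 cut(2, 0): punch at orig (2,6); cuts so far [(0, 7), (2, 6)]; region rows[0,4) x cols[6,8) = 4x2
Op 6 cut(3, 1): punch at orig (3,7); cuts so far [(0, 7), (2, 6), (3, 7)]; region rows[0,4) x cols[6,8) = 4x2
Unfold 1 (reflect across h@4): 6 holes -> [(0, 7), (2, 6), (3, 7), (4, 7), (5, 6), (7, 7)]
Unfold 2 (reflect across v@6): 12 holes -> [(0, 4), (0, 7), (2, 5), (2, 6), (3, 4), (3, 7), (4, 4), (4, 7), (5, 5), (5, 6), (7, 4), (7, 7)]
Unfold 3 (reflect across v@4): 24 holes -> [(0, 0), (0, 3), (0, 4), (0, 7), (2, 1), (2, 2), (2, 5), (2, 6), (3, 0), (3, 3), (3, 4), (3, 7), (4, 0), (4, 3), (4, 4), (4, 7), (5, 1), (5, 2), (5, 5), (5, 6), (7, 0), (7, 3), (7, 4), (7, 7)]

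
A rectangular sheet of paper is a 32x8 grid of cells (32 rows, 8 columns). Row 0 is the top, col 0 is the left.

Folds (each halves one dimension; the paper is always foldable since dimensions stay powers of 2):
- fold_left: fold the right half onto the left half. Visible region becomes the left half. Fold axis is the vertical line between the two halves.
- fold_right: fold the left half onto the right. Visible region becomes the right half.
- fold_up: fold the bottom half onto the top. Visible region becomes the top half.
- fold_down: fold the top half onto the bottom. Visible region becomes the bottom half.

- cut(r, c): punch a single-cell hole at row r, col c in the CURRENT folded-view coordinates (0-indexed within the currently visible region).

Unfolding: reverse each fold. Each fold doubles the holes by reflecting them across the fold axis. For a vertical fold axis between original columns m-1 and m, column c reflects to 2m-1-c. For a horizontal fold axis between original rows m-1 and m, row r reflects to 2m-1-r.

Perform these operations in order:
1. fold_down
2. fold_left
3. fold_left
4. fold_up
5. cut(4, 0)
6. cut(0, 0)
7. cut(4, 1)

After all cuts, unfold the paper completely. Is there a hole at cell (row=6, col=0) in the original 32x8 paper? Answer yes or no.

Op 1 fold_down: fold axis h@16; visible region now rows[16,32) x cols[0,8) = 16x8
Op 2 fold_left: fold axis v@4; visible region now rows[16,32) x cols[0,4) = 16x4
Op 3 fold_left: fold axis v@2; visible region now rows[16,32) x cols[0,2) = 16x2
Op 4 fold_up: fold axis h@24; visible region now rows[16,24) x cols[0,2) = 8x2
Op 5 cut(4, 0): punch at orig (20,0); cuts so far [(20, 0)]; region rows[16,24) x cols[0,2) = 8x2
Op 6 cut(0, 0): punch at orig (16,0); cuts so far [(16, 0), (20, 0)]; region rows[16,24) x cols[0,2) = 8x2
Op 7 cut(4, 1): punch at orig (20,1); cuts so far [(16, 0), (20, 0), (20, 1)]; region rows[16,24) x cols[0,2) = 8x2
Unfold 1 (reflect across h@24): 6 holes -> [(16, 0), (20, 0), (20, 1), (27, 0), (27, 1), (31, 0)]
Unfold 2 (reflect across v@2): 12 holes -> [(16, 0), (16, 3), (20, 0), (20, 1), (20, 2), (20, 3), (27, 0), (27, 1), (27, 2), (27, 3), (31, 0), (31, 3)]
Unfold 3 (reflect across v@4): 24 holes -> [(16, 0), (16, 3), (16, 4), (16, 7), (20, 0), (20, 1), (20, 2), (20, 3), (20, 4), (20, 5), (20, 6), (20, 7), (27, 0), (27, 1), (27, 2), (27, 3), (27, 4), (27, 5), (27, 6), (27, 7), (31, 0), (31, 3), (31, 4), (31, 7)]
Unfold 4 (reflect across h@16): 48 holes -> [(0, 0), (0, 3), (0, 4), (0, 7), (4, 0), (4, 1), (4, 2), (4, 3), (4, 4), (4, 5), (4, 6), (4, 7), (11, 0), (11, 1), (11, 2), (11, 3), (11, 4), (11, 5), (11, 6), (11, 7), (15, 0), (15, 3), (15, 4), (15, 7), (16, 0), (16, 3), (16, 4), (16, 7), (20, 0), (20, 1), (20, 2), (20, 3), (20, 4), (20, 5), (20, 6), (20, 7), (27, 0), (27, 1), (27, 2), (27, 3), (27, 4), (27, 5), (27, 6), (27, 7), (31, 0), (31, 3), (31, 4), (31, 7)]
Holes: [(0, 0), (0, 3), (0, 4), (0, 7), (4, 0), (4, 1), (4, 2), (4, 3), (4, 4), (4, 5), (4, 6), (4, 7), (11, 0), (11, 1), (11, 2), (11, 3), (11, 4), (11, 5), (11, 6), (11, 7), (15, 0), (15, 3), (15, 4), (15, 7), (16, 0), (16, 3), (16, 4), (16, 7), (20, 0), (20, 1), (20, 2), (20, 3), (20, 4), (20, 5), (20, 6), (20, 7), (27, 0), (27, 1), (27, 2), (27, 3), (27, 4), (27, 5), (27, 6), (27, 7), (31, 0), (31, 3), (31, 4), (31, 7)]

Answer: no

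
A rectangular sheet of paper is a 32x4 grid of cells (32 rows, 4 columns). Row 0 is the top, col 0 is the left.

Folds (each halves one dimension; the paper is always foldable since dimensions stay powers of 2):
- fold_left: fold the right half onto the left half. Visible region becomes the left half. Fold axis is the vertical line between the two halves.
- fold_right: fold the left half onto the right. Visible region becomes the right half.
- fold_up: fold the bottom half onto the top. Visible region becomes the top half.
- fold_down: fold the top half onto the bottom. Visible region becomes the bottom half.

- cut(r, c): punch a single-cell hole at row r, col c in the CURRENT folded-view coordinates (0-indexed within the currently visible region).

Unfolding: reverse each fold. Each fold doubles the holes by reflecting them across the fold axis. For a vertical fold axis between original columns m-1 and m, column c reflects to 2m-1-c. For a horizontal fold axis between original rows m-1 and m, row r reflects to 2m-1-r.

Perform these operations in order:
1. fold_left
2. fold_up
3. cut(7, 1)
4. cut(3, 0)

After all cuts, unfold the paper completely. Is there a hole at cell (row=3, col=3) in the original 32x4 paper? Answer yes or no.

Op 1 fold_left: fold axis v@2; visible region now rows[0,32) x cols[0,2) = 32x2
Op 2 fold_up: fold axis h@16; visible region now rows[0,16) x cols[0,2) = 16x2
Op 3 cut(7, 1): punch at orig (7,1); cuts so far [(7, 1)]; region rows[0,16) x cols[0,2) = 16x2
Op 4 cut(3, 0): punch at orig (3,0); cuts so far [(3, 0), (7, 1)]; region rows[0,16) x cols[0,2) = 16x2
Unfold 1 (reflect across h@16): 4 holes -> [(3, 0), (7, 1), (24, 1), (28, 0)]
Unfold 2 (reflect across v@2): 8 holes -> [(3, 0), (3, 3), (7, 1), (7, 2), (24, 1), (24, 2), (28, 0), (28, 3)]
Holes: [(3, 0), (3, 3), (7, 1), (7, 2), (24, 1), (24, 2), (28, 0), (28, 3)]

Answer: yes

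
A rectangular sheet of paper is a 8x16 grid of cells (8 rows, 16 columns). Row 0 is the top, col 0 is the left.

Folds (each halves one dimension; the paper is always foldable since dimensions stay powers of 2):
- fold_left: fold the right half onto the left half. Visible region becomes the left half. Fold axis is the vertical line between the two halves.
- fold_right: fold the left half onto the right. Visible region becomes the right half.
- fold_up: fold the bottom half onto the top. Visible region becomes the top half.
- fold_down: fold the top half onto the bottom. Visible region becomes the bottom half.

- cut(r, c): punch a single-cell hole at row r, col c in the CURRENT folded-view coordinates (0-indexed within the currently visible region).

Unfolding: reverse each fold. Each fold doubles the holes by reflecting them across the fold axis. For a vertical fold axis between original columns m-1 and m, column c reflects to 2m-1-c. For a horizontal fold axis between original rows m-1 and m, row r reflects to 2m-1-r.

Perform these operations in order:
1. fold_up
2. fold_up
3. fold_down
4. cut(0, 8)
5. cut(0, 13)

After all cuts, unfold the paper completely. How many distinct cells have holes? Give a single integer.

Answer: 16

Derivation:
Op 1 fold_up: fold axis h@4; visible region now rows[0,4) x cols[0,16) = 4x16
Op 2 fold_up: fold axis h@2; visible region now rows[0,2) x cols[0,16) = 2x16
Op 3 fold_down: fold axis h@1; visible region now rows[1,2) x cols[0,16) = 1x16
Op 4 cut(0, 8): punch at orig (1,8); cuts so far [(1, 8)]; region rows[1,2) x cols[0,16) = 1x16
Op 5 cut(0, 13): punch at orig (1,13); cuts so far [(1, 8), (1, 13)]; region rows[1,2) x cols[0,16) = 1x16
Unfold 1 (reflect across h@1): 4 holes -> [(0, 8), (0, 13), (1, 8), (1, 13)]
Unfold 2 (reflect across h@2): 8 holes -> [(0, 8), (0, 13), (1, 8), (1, 13), (2, 8), (2, 13), (3, 8), (3, 13)]
Unfold 3 (reflect across h@4): 16 holes -> [(0, 8), (0, 13), (1, 8), (1, 13), (2, 8), (2, 13), (3, 8), (3, 13), (4, 8), (4, 13), (5, 8), (5, 13), (6, 8), (6, 13), (7, 8), (7, 13)]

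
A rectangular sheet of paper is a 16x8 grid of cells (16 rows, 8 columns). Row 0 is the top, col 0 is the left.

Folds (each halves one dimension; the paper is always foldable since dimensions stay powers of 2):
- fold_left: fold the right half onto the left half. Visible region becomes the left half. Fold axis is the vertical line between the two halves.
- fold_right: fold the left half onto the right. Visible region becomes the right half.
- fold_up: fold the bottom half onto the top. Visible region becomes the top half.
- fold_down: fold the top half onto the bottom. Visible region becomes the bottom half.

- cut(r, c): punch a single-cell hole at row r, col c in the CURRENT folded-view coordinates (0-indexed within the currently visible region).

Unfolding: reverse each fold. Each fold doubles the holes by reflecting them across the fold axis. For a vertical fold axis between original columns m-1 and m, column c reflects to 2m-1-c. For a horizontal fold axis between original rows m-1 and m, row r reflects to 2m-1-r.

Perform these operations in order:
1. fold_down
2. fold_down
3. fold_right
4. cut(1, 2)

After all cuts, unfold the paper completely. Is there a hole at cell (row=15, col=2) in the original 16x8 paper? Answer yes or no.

Op 1 fold_down: fold axis h@8; visible region now rows[8,16) x cols[0,8) = 8x8
Op 2 fold_down: fold axis h@12; visible region now rows[12,16) x cols[0,8) = 4x8
Op 3 fold_right: fold axis v@4; visible region now rows[12,16) x cols[4,8) = 4x4
Op 4 cut(1, 2): punch at orig (13,6); cuts so far [(13, 6)]; region rows[12,16) x cols[4,8) = 4x4
Unfold 1 (reflect across v@4): 2 holes -> [(13, 1), (13, 6)]
Unfold 2 (reflect across h@12): 4 holes -> [(10, 1), (10, 6), (13, 1), (13, 6)]
Unfold 3 (reflect across h@8): 8 holes -> [(2, 1), (2, 6), (5, 1), (5, 6), (10, 1), (10, 6), (13, 1), (13, 6)]
Holes: [(2, 1), (2, 6), (5, 1), (5, 6), (10, 1), (10, 6), (13, 1), (13, 6)]

Answer: no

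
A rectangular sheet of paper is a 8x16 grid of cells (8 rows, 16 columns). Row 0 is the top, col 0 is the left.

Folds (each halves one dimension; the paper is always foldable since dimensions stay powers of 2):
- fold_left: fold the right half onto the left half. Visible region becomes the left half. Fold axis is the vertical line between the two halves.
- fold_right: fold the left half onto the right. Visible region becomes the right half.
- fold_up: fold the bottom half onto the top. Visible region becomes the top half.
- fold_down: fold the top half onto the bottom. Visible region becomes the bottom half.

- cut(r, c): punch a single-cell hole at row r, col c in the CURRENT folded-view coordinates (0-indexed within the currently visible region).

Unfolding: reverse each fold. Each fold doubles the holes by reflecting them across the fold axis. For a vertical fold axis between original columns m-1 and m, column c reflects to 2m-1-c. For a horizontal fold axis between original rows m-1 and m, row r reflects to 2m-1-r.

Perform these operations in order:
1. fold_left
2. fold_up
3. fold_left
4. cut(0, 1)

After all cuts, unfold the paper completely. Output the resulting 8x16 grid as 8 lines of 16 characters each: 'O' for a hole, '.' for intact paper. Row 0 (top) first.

Answer: .O....O..O....O.
................
................
................
................
................
................
.O....O..O....O.

Derivation:
Op 1 fold_left: fold axis v@8; visible region now rows[0,8) x cols[0,8) = 8x8
Op 2 fold_up: fold axis h@4; visible region now rows[0,4) x cols[0,8) = 4x8
Op 3 fold_left: fold axis v@4; visible region now rows[0,4) x cols[0,4) = 4x4
Op 4 cut(0, 1): punch at orig (0,1); cuts so far [(0, 1)]; region rows[0,4) x cols[0,4) = 4x4
Unfold 1 (reflect across v@4): 2 holes -> [(0, 1), (0, 6)]
Unfold 2 (reflect across h@4): 4 holes -> [(0, 1), (0, 6), (7, 1), (7, 6)]
Unfold 3 (reflect across v@8): 8 holes -> [(0, 1), (0, 6), (0, 9), (0, 14), (7, 1), (7, 6), (7, 9), (7, 14)]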